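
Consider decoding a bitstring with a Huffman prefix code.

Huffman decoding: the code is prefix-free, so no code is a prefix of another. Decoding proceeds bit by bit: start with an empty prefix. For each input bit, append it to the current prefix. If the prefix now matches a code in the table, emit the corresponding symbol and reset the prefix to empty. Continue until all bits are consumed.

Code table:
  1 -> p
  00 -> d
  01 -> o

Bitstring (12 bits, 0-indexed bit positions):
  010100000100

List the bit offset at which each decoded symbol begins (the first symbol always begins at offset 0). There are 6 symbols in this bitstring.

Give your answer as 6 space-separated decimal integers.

Bit 0: prefix='0' (no match yet)
Bit 1: prefix='01' -> emit 'o', reset
Bit 2: prefix='0' (no match yet)
Bit 3: prefix='01' -> emit 'o', reset
Bit 4: prefix='0' (no match yet)
Bit 5: prefix='00' -> emit 'd', reset
Bit 6: prefix='0' (no match yet)
Bit 7: prefix='00' -> emit 'd', reset
Bit 8: prefix='0' (no match yet)
Bit 9: prefix='01' -> emit 'o', reset
Bit 10: prefix='0' (no match yet)
Bit 11: prefix='00' -> emit 'd', reset

Answer: 0 2 4 6 8 10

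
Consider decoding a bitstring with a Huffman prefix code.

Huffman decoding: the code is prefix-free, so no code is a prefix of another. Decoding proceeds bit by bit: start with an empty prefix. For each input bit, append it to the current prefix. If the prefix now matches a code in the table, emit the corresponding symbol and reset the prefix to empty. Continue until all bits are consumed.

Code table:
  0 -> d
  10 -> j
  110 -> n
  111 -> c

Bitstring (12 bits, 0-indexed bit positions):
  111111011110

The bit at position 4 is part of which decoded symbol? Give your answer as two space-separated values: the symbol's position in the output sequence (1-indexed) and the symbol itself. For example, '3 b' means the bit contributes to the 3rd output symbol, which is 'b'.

Answer: 2 c

Derivation:
Bit 0: prefix='1' (no match yet)
Bit 1: prefix='11' (no match yet)
Bit 2: prefix='111' -> emit 'c', reset
Bit 3: prefix='1' (no match yet)
Bit 4: prefix='11' (no match yet)
Bit 5: prefix='111' -> emit 'c', reset
Bit 6: prefix='0' -> emit 'd', reset
Bit 7: prefix='1' (no match yet)
Bit 8: prefix='11' (no match yet)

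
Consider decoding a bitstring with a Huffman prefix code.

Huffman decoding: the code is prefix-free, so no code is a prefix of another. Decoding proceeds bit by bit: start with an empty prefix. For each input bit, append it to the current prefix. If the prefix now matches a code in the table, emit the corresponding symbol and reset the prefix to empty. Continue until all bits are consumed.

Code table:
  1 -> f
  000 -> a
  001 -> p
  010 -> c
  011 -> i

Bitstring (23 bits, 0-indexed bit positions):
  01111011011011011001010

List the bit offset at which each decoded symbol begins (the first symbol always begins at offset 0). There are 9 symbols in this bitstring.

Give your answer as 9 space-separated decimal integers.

Answer: 0 3 4 5 8 11 14 17 20

Derivation:
Bit 0: prefix='0' (no match yet)
Bit 1: prefix='01' (no match yet)
Bit 2: prefix='011' -> emit 'i', reset
Bit 3: prefix='1' -> emit 'f', reset
Bit 4: prefix='1' -> emit 'f', reset
Bit 5: prefix='0' (no match yet)
Bit 6: prefix='01' (no match yet)
Bit 7: prefix='011' -> emit 'i', reset
Bit 8: prefix='0' (no match yet)
Bit 9: prefix='01' (no match yet)
Bit 10: prefix='011' -> emit 'i', reset
Bit 11: prefix='0' (no match yet)
Bit 12: prefix='01' (no match yet)
Bit 13: prefix='011' -> emit 'i', reset
Bit 14: prefix='0' (no match yet)
Bit 15: prefix='01' (no match yet)
Bit 16: prefix='011' -> emit 'i', reset
Bit 17: prefix='0' (no match yet)
Bit 18: prefix='00' (no match yet)
Bit 19: prefix='001' -> emit 'p', reset
Bit 20: prefix='0' (no match yet)
Bit 21: prefix='01' (no match yet)
Bit 22: prefix='010' -> emit 'c', reset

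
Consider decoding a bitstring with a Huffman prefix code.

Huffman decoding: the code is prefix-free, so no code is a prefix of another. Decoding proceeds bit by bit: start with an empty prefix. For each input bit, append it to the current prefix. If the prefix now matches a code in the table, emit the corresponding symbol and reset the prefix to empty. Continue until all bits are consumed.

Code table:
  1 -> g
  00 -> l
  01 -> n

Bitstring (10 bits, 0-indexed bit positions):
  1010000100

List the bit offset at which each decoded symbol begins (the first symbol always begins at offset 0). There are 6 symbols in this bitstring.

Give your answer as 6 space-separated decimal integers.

Bit 0: prefix='1' -> emit 'g', reset
Bit 1: prefix='0' (no match yet)
Bit 2: prefix='01' -> emit 'n', reset
Bit 3: prefix='0' (no match yet)
Bit 4: prefix='00' -> emit 'l', reset
Bit 5: prefix='0' (no match yet)
Bit 6: prefix='00' -> emit 'l', reset
Bit 7: prefix='1' -> emit 'g', reset
Bit 8: prefix='0' (no match yet)
Bit 9: prefix='00' -> emit 'l', reset

Answer: 0 1 3 5 7 8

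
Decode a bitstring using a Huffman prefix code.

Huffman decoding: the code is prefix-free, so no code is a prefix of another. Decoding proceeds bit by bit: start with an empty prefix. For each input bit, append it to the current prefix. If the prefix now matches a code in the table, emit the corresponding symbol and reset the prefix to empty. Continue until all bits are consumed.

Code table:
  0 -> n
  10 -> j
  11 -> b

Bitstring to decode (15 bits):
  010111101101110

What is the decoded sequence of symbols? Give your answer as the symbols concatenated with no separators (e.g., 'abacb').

Bit 0: prefix='0' -> emit 'n', reset
Bit 1: prefix='1' (no match yet)
Bit 2: prefix='10' -> emit 'j', reset
Bit 3: prefix='1' (no match yet)
Bit 4: prefix='11' -> emit 'b', reset
Bit 5: prefix='1' (no match yet)
Bit 6: prefix='11' -> emit 'b', reset
Bit 7: prefix='0' -> emit 'n', reset
Bit 8: prefix='1' (no match yet)
Bit 9: prefix='11' -> emit 'b', reset
Bit 10: prefix='0' -> emit 'n', reset
Bit 11: prefix='1' (no match yet)
Bit 12: prefix='11' -> emit 'b', reset
Bit 13: prefix='1' (no match yet)
Bit 14: prefix='10' -> emit 'j', reset

Answer: njbbnbnbj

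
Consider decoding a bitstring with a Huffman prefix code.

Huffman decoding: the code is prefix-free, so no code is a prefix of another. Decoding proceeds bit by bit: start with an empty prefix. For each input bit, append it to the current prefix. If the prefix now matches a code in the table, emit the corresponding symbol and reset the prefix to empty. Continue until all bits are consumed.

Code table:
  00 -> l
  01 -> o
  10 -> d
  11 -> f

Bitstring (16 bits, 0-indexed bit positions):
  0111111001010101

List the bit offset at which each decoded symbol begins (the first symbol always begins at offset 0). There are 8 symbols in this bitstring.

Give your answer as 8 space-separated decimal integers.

Answer: 0 2 4 6 8 10 12 14

Derivation:
Bit 0: prefix='0' (no match yet)
Bit 1: prefix='01' -> emit 'o', reset
Bit 2: prefix='1' (no match yet)
Bit 3: prefix='11' -> emit 'f', reset
Bit 4: prefix='1' (no match yet)
Bit 5: prefix='11' -> emit 'f', reset
Bit 6: prefix='1' (no match yet)
Bit 7: prefix='10' -> emit 'd', reset
Bit 8: prefix='0' (no match yet)
Bit 9: prefix='01' -> emit 'o', reset
Bit 10: prefix='0' (no match yet)
Bit 11: prefix='01' -> emit 'o', reset
Bit 12: prefix='0' (no match yet)
Bit 13: prefix='01' -> emit 'o', reset
Bit 14: prefix='0' (no match yet)
Bit 15: prefix='01' -> emit 'o', reset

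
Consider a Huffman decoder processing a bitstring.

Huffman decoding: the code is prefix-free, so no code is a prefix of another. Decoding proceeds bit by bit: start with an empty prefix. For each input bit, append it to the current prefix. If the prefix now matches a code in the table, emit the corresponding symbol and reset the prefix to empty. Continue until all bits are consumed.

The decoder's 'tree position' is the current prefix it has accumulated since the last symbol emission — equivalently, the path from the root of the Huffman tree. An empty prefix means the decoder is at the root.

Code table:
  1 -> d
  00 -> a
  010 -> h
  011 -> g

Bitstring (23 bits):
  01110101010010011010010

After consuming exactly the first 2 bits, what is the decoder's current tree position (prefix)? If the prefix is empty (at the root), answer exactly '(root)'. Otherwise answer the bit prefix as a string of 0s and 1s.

Bit 0: prefix='0' (no match yet)
Bit 1: prefix='01' (no match yet)

Answer: 01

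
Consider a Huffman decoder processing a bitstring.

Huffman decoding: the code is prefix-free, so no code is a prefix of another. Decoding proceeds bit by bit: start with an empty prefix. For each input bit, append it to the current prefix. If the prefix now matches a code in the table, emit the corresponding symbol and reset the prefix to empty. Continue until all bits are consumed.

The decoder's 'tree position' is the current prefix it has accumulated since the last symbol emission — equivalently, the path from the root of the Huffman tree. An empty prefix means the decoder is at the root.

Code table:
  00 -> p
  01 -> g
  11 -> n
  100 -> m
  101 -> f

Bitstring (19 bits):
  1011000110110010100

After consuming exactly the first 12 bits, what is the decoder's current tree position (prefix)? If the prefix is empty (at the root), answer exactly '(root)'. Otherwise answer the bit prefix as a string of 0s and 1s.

Answer: 1

Derivation:
Bit 0: prefix='1' (no match yet)
Bit 1: prefix='10' (no match yet)
Bit 2: prefix='101' -> emit 'f', reset
Bit 3: prefix='1' (no match yet)
Bit 4: prefix='10' (no match yet)
Bit 5: prefix='100' -> emit 'm', reset
Bit 6: prefix='0' (no match yet)
Bit 7: prefix='01' -> emit 'g', reset
Bit 8: prefix='1' (no match yet)
Bit 9: prefix='10' (no match yet)
Bit 10: prefix='101' -> emit 'f', reset
Bit 11: prefix='1' (no match yet)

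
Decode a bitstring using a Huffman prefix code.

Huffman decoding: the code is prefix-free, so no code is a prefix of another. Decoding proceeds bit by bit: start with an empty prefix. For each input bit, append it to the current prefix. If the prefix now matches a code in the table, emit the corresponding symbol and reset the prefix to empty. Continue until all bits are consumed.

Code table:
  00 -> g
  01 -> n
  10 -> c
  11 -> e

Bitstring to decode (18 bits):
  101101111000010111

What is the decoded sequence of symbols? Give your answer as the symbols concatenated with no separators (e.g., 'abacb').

Bit 0: prefix='1' (no match yet)
Bit 1: prefix='10' -> emit 'c', reset
Bit 2: prefix='1' (no match yet)
Bit 3: prefix='11' -> emit 'e', reset
Bit 4: prefix='0' (no match yet)
Bit 5: prefix='01' -> emit 'n', reset
Bit 6: prefix='1' (no match yet)
Bit 7: prefix='11' -> emit 'e', reset
Bit 8: prefix='1' (no match yet)
Bit 9: prefix='10' -> emit 'c', reset
Bit 10: prefix='0' (no match yet)
Bit 11: prefix='00' -> emit 'g', reset
Bit 12: prefix='0' (no match yet)
Bit 13: prefix='01' -> emit 'n', reset
Bit 14: prefix='0' (no match yet)
Bit 15: prefix='01' -> emit 'n', reset
Bit 16: prefix='1' (no match yet)
Bit 17: prefix='11' -> emit 'e', reset

Answer: cenecgnne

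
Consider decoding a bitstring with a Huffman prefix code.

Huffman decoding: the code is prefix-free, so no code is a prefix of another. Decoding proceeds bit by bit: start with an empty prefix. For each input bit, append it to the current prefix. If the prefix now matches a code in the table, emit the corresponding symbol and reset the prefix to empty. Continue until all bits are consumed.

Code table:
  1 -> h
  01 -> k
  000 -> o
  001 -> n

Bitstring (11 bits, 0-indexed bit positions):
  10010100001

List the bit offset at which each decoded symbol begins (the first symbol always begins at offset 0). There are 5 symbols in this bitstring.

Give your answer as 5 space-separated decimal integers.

Answer: 0 1 4 6 9

Derivation:
Bit 0: prefix='1' -> emit 'h', reset
Bit 1: prefix='0' (no match yet)
Bit 2: prefix='00' (no match yet)
Bit 3: prefix='001' -> emit 'n', reset
Bit 4: prefix='0' (no match yet)
Bit 5: prefix='01' -> emit 'k', reset
Bit 6: prefix='0' (no match yet)
Bit 7: prefix='00' (no match yet)
Bit 8: prefix='000' -> emit 'o', reset
Bit 9: prefix='0' (no match yet)
Bit 10: prefix='01' -> emit 'k', reset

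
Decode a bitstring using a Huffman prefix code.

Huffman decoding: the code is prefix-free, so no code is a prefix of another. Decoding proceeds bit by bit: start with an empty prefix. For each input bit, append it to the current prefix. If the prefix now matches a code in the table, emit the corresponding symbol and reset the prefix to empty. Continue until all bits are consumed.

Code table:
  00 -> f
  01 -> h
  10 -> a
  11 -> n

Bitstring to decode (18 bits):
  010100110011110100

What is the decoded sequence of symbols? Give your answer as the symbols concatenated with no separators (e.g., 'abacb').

Answer: hhfnfnnhf

Derivation:
Bit 0: prefix='0' (no match yet)
Bit 1: prefix='01' -> emit 'h', reset
Bit 2: prefix='0' (no match yet)
Bit 3: prefix='01' -> emit 'h', reset
Bit 4: prefix='0' (no match yet)
Bit 5: prefix='00' -> emit 'f', reset
Bit 6: prefix='1' (no match yet)
Bit 7: prefix='11' -> emit 'n', reset
Bit 8: prefix='0' (no match yet)
Bit 9: prefix='00' -> emit 'f', reset
Bit 10: prefix='1' (no match yet)
Bit 11: prefix='11' -> emit 'n', reset
Bit 12: prefix='1' (no match yet)
Bit 13: prefix='11' -> emit 'n', reset
Bit 14: prefix='0' (no match yet)
Bit 15: prefix='01' -> emit 'h', reset
Bit 16: prefix='0' (no match yet)
Bit 17: prefix='00' -> emit 'f', reset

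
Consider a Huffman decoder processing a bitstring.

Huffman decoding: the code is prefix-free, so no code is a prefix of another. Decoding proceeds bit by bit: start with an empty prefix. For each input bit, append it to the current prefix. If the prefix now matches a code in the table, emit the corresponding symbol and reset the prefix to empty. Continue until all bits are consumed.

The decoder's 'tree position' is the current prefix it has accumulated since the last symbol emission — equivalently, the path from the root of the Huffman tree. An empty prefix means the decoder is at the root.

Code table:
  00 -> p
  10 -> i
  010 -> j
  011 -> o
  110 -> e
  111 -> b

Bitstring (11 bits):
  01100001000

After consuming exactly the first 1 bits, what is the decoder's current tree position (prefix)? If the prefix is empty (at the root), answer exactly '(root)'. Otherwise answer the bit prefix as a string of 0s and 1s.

Bit 0: prefix='0' (no match yet)

Answer: 0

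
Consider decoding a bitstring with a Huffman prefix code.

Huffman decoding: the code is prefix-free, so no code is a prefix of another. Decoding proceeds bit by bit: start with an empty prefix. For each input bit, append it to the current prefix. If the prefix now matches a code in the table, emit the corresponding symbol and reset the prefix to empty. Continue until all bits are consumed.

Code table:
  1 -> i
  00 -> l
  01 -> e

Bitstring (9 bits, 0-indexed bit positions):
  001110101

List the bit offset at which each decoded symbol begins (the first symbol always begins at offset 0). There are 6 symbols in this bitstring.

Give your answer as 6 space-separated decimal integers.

Answer: 0 2 3 4 5 7

Derivation:
Bit 0: prefix='0' (no match yet)
Bit 1: prefix='00' -> emit 'l', reset
Bit 2: prefix='1' -> emit 'i', reset
Bit 3: prefix='1' -> emit 'i', reset
Bit 4: prefix='1' -> emit 'i', reset
Bit 5: prefix='0' (no match yet)
Bit 6: prefix='01' -> emit 'e', reset
Bit 7: prefix='0' (no match yet)
Bit 8: prefix='01' -> emit 'e', reset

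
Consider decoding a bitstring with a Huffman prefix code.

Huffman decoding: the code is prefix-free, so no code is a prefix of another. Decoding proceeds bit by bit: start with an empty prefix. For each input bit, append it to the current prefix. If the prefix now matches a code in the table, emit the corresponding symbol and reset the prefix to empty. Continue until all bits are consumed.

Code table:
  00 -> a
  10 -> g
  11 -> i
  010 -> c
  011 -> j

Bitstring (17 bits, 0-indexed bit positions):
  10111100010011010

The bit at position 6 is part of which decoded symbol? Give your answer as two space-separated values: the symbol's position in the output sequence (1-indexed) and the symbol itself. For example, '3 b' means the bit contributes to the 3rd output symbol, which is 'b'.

Answer: 4 a

Derivation:
Bit 0: prefix='1' (no match yet)
Bit 1: prefix='10' -> emit 'g', reset
Bit 2: prefix='1' (no match yet)
Bit 3: prefix='11' -> emit 'i', reset
Bit 4: prefix='1' (no match yet)
Bit 5: prefix='11' -> emit 'i', reset
Bit 6: prefix='0' (no match yet)
Bit 7: prefix='00' -> emit 'a', reset
Bit 8: prefix='0' (no match yet)
Bit 9: prefix='01' (no match yet)
Bit 10: prefix='010' -> emit 'c', reset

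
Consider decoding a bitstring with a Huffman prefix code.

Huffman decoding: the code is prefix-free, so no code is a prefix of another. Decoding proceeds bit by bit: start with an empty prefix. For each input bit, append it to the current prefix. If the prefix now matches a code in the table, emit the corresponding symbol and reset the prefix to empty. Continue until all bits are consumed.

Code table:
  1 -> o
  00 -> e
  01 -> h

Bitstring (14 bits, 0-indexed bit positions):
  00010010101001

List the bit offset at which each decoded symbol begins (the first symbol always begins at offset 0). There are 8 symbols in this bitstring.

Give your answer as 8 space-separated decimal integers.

Bit 0: prefix='0' (no match yet)
Bit 1: prefix='00' -> emit 'e', reset
Bit 2: prefix='0' (no match yet)
Bit 3: prefix='01' -> emit 'h', reset
Bit 4: prefix='0' (no match yet)
Bit 5: prefix='00' -> emit 'e', reset
Bit 6: prefix='1' -> emit 'o', reset
Bit 7: prefix='0' (no match yet)
Bit 8: prefix='01' -> emit 'h', reset
Bit 9: prefix='0' (no match yet)
Bit 10: prefix='01' -> emit 'h', reset
Bit 11: prefix='0' (no match yet)
Bit 12: prefix='00' -> emit 'e', reset
Bit 13: prefix='1' -> emit 'o', reset

Answer: 0 2 4 6 7 9 11 13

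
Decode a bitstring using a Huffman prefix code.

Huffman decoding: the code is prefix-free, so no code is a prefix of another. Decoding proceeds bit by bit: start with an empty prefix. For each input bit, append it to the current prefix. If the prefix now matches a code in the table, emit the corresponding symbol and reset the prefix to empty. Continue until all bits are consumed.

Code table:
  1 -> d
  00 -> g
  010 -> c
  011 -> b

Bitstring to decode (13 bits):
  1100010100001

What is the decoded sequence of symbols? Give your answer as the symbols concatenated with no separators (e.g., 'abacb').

Answer: ddgcdggd

Derivation:
Bit 0: prefix='1' -> emit 'd', reset
Bit 1: prefix='1' -> emit 'd', reset
Bit 2: prefix='0' (no match yet)
Bit 3: prefix='00' -> emit 'g', reset
Bit 4: prefix='0' (no match yet)
Bit 5: prefix='01' (no match yet)
Bit 6: prefix='010' -> emit 'c', reset
Bit 7: prefix='1' -> emit 'd', reset
Bit 8: prefix='0' (no match yet)
Bit 9: prefix='00' -> emit 'g', reset
Bit 10: prefix='0' (no match yet)
Bit 11: prefix='00' -> emit 'g', reset
Bit 12: prefix='1' -> emit 'd', reset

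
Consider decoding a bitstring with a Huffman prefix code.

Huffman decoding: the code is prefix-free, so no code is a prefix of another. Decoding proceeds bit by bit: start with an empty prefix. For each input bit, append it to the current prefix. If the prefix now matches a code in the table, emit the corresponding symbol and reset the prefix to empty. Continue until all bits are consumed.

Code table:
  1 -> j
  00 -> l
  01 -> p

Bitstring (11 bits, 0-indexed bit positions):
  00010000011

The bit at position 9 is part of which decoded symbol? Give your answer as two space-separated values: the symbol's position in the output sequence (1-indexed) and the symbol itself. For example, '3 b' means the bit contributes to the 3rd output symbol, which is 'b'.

Answer: 5 p

Derivation:
Bit 0: prefix='0' (no match yet)
Bit 1: prefix='00' -> emit 'l', reset
Bit 2: prefix='0' (no match yet)
Bit 3: prefix='01' -> emit 'p', reset
Bit 4: prefix='0' (no match yet)
Bit 5: prefix='00' -> emit 'l', reset
Bit 6: prefix='0' (no match yet)
Bit 7: prefix='00' -> emit 'l', reset
Bit 8: prefix='0' (no match yet)
Bit 9: prefix='01' -> emit 'p', reset
Bit 10: prefix='1' -> emit 'j', reset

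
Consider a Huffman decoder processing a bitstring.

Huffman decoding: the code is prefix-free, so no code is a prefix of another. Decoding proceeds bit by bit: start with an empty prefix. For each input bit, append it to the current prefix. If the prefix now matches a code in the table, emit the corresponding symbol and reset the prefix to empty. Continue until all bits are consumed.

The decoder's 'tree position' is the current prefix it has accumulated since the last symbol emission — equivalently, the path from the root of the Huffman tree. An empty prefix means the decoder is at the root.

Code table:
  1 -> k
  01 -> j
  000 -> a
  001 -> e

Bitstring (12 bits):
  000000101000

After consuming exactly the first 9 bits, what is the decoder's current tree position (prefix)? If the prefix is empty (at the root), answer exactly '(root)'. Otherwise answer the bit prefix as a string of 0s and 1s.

Bit 0: prefix='0' (no match yet)
Bit 1: prefix='00' (no match yet)
Bit 2: prefix='000' -> emit 'a', reset
Bit 3: prefix='0' (no match yet)
Bit 4: prefix='00' (no match yet)
Bit 5: prefix='000' -> emit 'a', reset
Bit 6: prefix='1' -> emit 'k', reset
Bit 7: prefix='0' (no match yet)
Bit 8: prefix='01' -> emit 'j', reset

Answer: (root)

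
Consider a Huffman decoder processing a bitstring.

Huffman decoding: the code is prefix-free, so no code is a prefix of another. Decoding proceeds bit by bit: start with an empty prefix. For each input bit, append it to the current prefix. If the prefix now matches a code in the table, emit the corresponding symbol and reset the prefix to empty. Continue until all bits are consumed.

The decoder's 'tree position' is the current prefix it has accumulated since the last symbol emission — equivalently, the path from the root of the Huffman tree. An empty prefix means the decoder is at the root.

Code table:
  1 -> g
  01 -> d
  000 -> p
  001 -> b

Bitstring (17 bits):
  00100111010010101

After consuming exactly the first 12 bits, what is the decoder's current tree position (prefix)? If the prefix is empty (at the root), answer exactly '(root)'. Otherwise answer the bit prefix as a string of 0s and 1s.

Bit 0: prefix='0' (no match yet)
Bit 1: prefix='00' (no match yet)
Bit 2: prefix='001' -> emit 'b', reset
Bit 3: prefix='0' (no match yet)
Bit 4: prefix='00' (no match yet)
Bit 5: prefix='001' -> emit 'b', reset
Bit 6: prefix='1' -> emit 'g', reset
Bit 7: prefix='1' -> emit 'g', reset
Bit 8: prefix='0' (no match yet)
Bit 9: prefix='01' -> emit 'd', reset
Bit 10: prefix='0' (no match yet)
Bit 11: prefix='00' (no match yet)

Answer: 00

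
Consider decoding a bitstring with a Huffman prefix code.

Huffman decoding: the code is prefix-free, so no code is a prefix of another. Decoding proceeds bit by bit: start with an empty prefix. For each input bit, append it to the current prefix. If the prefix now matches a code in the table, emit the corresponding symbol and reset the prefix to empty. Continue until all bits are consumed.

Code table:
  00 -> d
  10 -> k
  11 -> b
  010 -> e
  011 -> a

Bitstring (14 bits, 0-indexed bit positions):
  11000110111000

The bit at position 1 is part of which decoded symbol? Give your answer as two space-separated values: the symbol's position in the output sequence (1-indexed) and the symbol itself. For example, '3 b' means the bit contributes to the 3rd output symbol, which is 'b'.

Bit 0: prefix='1' (no match yet)
Bit 1: prefix='11' -> emit 'b', reset
Bit 2: prefix='0' (no match yet)
Bit 3: prefix='00' -> emit 'd', reset
Bit 4: prefix='0' (no match yet)
Bit 5: prefix='01' (no match yet)

Answer: 1 b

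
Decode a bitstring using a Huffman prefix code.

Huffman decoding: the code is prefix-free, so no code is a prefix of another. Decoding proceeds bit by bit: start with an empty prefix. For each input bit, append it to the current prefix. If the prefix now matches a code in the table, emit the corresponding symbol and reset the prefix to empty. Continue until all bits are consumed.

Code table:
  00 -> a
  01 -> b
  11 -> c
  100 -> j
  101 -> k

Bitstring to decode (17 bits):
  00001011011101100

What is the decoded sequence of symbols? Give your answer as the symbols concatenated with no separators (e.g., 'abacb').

Answer: aakkcbj

Derivation:
Bit 0: prefix='0' (no match yet)
Bit 1: prefix='00' -> emit 'a', reset
Bit 2: prefix='0' (no match yet)
Bit 3: prefix='00' -> emit 'a', reset
Bit 4: prefix='1' (no match yet)
Bit 5: prefix='10' (no match yet)
Bit 6: prefix='101' -> emit 'k', reset
Bit 7: prefix='1' (no match yet)
Bit 8: prefix='10' (no match yet)
Bit 9: prefix='101' -> emit 'k', reset
Bit 10: prefix='1' (no match yet)
Bit 11: prefix='11' -> emit 'c', reset
Bit 12: prefix='0' (no match yet)
Bit 13: prefix='01' -> emit 'b', reset
Bit 14: prefix='1' (no match yet)
Bit 15: prefix='10' (no match yet)
Bit 16: prefix='100' -> emit 'j', reset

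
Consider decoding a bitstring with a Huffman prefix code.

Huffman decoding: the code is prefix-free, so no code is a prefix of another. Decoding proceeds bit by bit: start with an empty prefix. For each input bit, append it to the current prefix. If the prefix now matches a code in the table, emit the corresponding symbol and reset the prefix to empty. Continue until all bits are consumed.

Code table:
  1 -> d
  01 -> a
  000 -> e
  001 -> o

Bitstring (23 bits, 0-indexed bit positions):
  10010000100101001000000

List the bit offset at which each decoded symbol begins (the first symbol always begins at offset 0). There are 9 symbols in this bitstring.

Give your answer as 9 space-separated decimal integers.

Bit 0: prefix='1' -> emit 'd', reset
Bit 1: prefix='0' (no match yet)
Bit 2: prefix='00' (no match yet)
Bit 3: prefix='001' -> emit 'o', reset
Bit 4: prefix='0' (no match yet)
Bit 5: prefix='00' (no match yet)
Bit 6: prefix='000' -> emit 'e', reset
Bit 7: prefix='0' (no match yet)
Bit 8: prefix='01' -> emit 'a', reset
Bit 9: prefix='0' (no match yet)
Bit 10: prefix='00' (no match yet)
Bit 11: prefix='001' -> emit 'o', reset
Bit 12: prefix='0' (no match yet)
Bit 13: prefix='01' -> emit 'a', reset
Bit 14: prefix='0' (no match yet)
Bit 15: prefix='00' (no match yet)
Bit 16: prefix='001' -> emit 'o', reset
Bit 17: prefix='0' (no match yet)
Bit 18: prefix='00' (no match yet)
Bit 19: prefix='000' -> emit 'e', reset
Bit 20: prefix='0' (no match yet)
Bit 21: prefix='00' (no match yet)
Bit 22: prefix='000' -> emit 'e', reset

Answer: 0 1 4 7 9 12 14 17 20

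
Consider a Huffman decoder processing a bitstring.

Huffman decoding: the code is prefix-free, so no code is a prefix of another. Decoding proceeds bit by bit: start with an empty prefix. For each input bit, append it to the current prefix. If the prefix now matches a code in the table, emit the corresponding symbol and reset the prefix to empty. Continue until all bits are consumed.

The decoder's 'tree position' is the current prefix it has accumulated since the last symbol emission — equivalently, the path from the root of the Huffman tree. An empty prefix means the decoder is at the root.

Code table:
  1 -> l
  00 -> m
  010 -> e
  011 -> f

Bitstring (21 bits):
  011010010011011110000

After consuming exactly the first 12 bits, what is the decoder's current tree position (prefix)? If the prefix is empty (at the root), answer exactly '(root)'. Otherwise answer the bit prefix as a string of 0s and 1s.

Answer: (root)

Derivation:
Bit 0: prefix='0' (no match yet)
Bit 1: prefix='01' (no match yet)
Bit 2: prefix='011' -> emit 'f', reset
Bit 3: prefix='0' (no match yet)
Bit 4: prefix='01' (no match yet)
Bit 5: prefix='010' -> emit 'e', reset
Bit 6: prefix='0' (no match yet)
Bit 7: prefix='01' (no match yet)
Bit 8: prefix='010' -> emit 'e', reset
Bit 9: prefix='0' (no match yet)
Bit 10: prefix='01' (no match yet)
Bit 11: prefix='011' -> emit 'f', reset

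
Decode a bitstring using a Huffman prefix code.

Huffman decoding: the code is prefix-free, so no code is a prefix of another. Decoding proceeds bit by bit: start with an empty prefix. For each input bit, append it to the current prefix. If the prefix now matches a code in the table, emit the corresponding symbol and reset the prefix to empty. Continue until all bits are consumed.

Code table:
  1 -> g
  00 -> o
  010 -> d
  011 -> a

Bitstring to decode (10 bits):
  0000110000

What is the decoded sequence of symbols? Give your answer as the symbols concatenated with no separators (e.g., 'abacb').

Answer: ooggoo

Derivation:
Bit 0: prefix='0' (no match yet)
Bit 1: prefix='00' -> emit 'o', reset
Bit 2: prefix='0' (no match yet)
Bit 3: prefix='00' -> emit 'o', reset
Bit 4: prefix='1' -> emit 'g', reset
Bit 5: prefix='1' -> emit 'g', reset
Bit 6: prefix='0' (no match yet)
Bit 7: prefix='00' -> emit 'o', reset
Bit 8: prefix='0' (no match yet)
Bit 9: prefix='00' -> emit 'o', reset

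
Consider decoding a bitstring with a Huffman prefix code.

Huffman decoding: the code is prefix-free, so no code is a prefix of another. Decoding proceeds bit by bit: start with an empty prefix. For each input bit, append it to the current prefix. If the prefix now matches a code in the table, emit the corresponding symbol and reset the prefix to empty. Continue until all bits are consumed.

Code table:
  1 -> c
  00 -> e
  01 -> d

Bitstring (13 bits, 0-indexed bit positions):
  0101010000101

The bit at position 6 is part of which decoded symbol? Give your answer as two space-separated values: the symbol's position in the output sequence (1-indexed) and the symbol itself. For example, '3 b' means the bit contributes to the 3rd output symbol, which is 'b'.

Bit 0: prefix='0' (no match yet)
Bit 1: prefix='01' -> emit 'd', reset
Bit 2: prefix='0' (no match yet)
Bit 3: prefix='01' -> emit 'd', reset
Bit 4: prefix='0' (no match yet)
Bit 5: prefix='01' -> emit 'd', reset
Bit 6: prefix='0' (no match yet)
Bit 7: prefix='00' -> emit 'e', reset
Bit 8: prefix='0' (no match yet)
Bit 9: prefix='00' -> emit 'e', reset
Bit 10: prefix='1' -> emit 'c', reset

Answer: 4 e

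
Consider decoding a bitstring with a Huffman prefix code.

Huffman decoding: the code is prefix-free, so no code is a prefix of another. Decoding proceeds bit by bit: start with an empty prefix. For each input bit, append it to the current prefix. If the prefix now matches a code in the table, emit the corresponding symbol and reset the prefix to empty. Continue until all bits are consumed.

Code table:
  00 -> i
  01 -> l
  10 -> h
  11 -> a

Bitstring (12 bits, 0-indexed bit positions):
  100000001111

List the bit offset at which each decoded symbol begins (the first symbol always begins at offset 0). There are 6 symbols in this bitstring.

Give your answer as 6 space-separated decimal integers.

Bit 0: prefix='1' (no match yet)
Bit 1: prefix='10' -> emit 'h', reset
Bit 2: prefix='0' (no match yet)
Bit 3: prefix='00' -> emit 'i', reset
Bit 4: prefix='0' (no match yet)
Bit 5: prefix='00' -> emit 'i', reset
Bit 6: prefix='0' (no match yet)
Bit 7: prefix='00' -> emit 'i', reset
Bit 8: prefix='1' (no match yet)
Bit 9: prefix='11' -> emit 'a', reset
Bit 10: prefix='1' (no match yet)
Bit 11: prefix='11' -> emit 'a', reset

Answer: 0 2 4 6 8 10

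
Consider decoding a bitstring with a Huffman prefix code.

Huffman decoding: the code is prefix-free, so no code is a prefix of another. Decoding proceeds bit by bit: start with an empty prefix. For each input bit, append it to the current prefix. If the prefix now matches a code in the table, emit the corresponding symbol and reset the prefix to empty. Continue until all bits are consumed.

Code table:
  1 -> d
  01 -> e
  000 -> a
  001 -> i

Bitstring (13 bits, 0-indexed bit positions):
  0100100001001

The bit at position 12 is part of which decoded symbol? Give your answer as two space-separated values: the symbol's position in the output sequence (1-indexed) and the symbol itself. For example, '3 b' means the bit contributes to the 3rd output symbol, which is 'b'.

Bit 0: prefix='0' (no match yet)
Bit 1: prefix='01' -> emit 'e', reset
Bit 2: prefix='0' (no match yet)
Bit 3: prefix='00' (no match yet)
Bit 4: prefix='001' -> emit 'i', reset
Bit 5: prefix='0' (no match yet)
Bit 6: prefix='00' (no match yet)
Bit 7: prefix='000' -> emit 'a', reset
Bit 8: prefix='0' (no match yet)
Bit 9: prefix='01' -> emit 'e', reset
Bit 10: prefix='0' (no match yet)
Bit 11: prefix='00' (no match yet)
Bit 12: prefix='001' -> emit 'i', reset

Answer: 5 i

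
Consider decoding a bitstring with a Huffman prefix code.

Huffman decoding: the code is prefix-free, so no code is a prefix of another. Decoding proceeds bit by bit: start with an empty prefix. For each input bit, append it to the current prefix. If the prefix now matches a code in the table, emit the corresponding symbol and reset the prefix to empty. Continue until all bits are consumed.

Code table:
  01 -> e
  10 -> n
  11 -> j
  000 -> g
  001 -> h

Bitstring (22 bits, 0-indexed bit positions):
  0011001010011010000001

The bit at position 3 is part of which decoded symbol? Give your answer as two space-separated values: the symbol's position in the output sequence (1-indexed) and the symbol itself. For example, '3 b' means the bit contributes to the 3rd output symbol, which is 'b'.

Answer: 2 n

Derivation:
Bit 0: prefix='0' (no match yet)
Bit 1: prefix='00' (no match yet)
Bit 2: prefix='001' -> emit 'h', reset
Bit 3: prefix='1' (no match yet)
Bit 4: prefix='10' -> emit 'n', reset
Bit 5: prefix='0' (no match yet)
Bit 6: prefix='01' -> emit 'e', reset
Bit 7: prefix='0' (no match yet)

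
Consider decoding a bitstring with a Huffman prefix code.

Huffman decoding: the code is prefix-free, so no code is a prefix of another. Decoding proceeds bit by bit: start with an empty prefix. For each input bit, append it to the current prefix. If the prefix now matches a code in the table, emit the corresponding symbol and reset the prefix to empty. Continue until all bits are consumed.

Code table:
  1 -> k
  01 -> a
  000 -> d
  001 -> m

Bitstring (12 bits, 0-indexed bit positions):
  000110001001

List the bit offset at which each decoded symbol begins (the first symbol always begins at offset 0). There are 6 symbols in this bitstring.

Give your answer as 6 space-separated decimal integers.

Bit 0: prefix='0' (no match yet)
Bit 1: prefix='00' (no match yet)
Bit 2: prefix='000' -> emit 'd', reset
Bit 3: prefix='1' -> emit 'k', reset
Bit 4: prefix='1' -> emit 'k', reset
Bit 5: prefix='0' (no match yet)
Bit 6: prefix='00' (no match yet)
Bit 7: prefix='000' -> emit 'd', reset
Bit 8: prefix='1' -> emit 'k', reset
Bit 9: prefix='0' (no match yet)
Bit 10: prefix='00' (no match yet)
Bit 11: prefix='001' -> emit 'm', reset

Answer: 0 3 4 5 8 9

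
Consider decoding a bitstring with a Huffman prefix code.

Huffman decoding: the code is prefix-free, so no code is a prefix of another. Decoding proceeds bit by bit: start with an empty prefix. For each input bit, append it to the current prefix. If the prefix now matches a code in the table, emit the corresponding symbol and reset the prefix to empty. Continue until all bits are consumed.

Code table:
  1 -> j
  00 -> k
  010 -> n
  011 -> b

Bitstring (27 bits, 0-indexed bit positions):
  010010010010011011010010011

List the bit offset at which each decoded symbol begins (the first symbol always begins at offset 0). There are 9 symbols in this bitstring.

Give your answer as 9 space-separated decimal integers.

Answer: 0 3 6 9 12 15 18 21 24

Derivation:
Bit 0: prefix='0' (no match yet)
Bit 1: prefix='01' (no match yet)
Bit 2: prefix='010' -> emit 'n', reset
Bit 3: prefix='0' (no match yet)
Bit 4: prefix='01' (no match yet)
Bit 5: prefix='010' -> emit 'n', reset
Bit 6: prefix='0' (no match yet)
Bit 7: prefix='01' (no match yet)
Bit 8: prefix='010' -> emit 'n', reset
Bit 9: prefix='0' (no match yet)
Bit 10: prefix='01' (no match yet)
Bit 11: prefix='010' -> emit 'n', reset
Bit 12: prefix='0' (no match yet)
Bit 13: prefix='01' (no match yet)
Bit 14: prefix='011' -> emit 'b', reset
Bit 15: prefix='0' (no match yet)
Bit 16: prefix='01' (no match yet)
Bit 17: prefix='011' -> emit 'b', reset
Bit 18: prefix='0' (no match yet)
Bit 19: prefix='01' (no match yet)
Bit 20: prefix='010' -> emit 'n', reset
Bit 21: prefix='0' (no match yet)
Bit 22: prefix='01' (no match yet)
Bit 23: prefix='010' -> emit 'n', reset
Bit 24: prefix='0' (no match yet)
Bit 25: prefix='01' (no match yet)
Bit 26: prefix='011' -> emit 'b', reset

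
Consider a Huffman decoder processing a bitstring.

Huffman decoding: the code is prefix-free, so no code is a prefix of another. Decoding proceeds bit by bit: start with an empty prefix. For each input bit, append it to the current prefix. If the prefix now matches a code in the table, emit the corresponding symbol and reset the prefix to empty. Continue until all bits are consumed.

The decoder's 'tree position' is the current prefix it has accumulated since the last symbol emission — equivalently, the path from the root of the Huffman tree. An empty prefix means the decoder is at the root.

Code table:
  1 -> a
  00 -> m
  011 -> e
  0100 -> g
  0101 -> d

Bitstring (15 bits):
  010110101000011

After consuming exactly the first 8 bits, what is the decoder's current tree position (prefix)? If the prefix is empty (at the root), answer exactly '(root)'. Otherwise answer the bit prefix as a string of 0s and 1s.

Answer: 010

Derivation:
Bit 0: prefix='0' (no match yet)
Bit 1: prefix='01' (no match yet)
Bit 2: prefix='010' (no match yet)
Bit 3: prefix='0101' -> emit 'd', reset
Bit 4: prefix='1' -> emit 'a', reset
Bit 5: prefix='0' (no match yet)
Bit 6: prefix='01' (no match yet)
Bit 7: prefix='010' (no match yet)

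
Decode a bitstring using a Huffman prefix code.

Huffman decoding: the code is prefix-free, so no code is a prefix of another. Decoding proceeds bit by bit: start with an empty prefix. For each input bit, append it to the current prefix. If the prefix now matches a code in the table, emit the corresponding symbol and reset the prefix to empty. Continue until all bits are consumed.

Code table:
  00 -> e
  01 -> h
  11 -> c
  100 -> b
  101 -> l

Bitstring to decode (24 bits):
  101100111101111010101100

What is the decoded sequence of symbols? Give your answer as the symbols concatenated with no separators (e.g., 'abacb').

Bit 0: prefix='1' (no match yet)
Bit 1: prefix='10' (no match yet)
Bit 2: prefix='101' -> emit 'l', reset
Bit 3: prefix='1' (no match yet)
Bit 4: prefix='10' (no match yet)
Bit 5: prefix='100' -> emit 'b', reset
Bit 6: prefix='1' (no match yet)
Bit 7: prefix='11' -> emit 'c', reset
Bit 8: prefix='1' (no match yet)
Bit 9: prefix='11' -> emit 'c', reset
Bit 10: prefix='0' (no match yet)
Bit 11: prefix='01' -> emit 'h', reset
Bit 12: prefix='1' (no match yet)
Bit 13: prefix='11' -> emit 'c', reset
Bit 14: prefix='1' (no match yet)
Bit 15: prefix='10' (no match yet)
Bit 16: prefix='101' -> emit 'l', reset
Bit 17: prefix='0' (no match yet)
Bit 18: prefix='01' -> emit 'h', reset
Bit 19: prefix='0' (no match yet)
Bit 20: prefix='01' -> emit 'h', reset
Bit 21: prefix='1' (no match yet)
Bit 22: prefix='10' (no match yet)
Bit 23: prefix='100' -> emit 'b', reset

Answer: lbcchclhhb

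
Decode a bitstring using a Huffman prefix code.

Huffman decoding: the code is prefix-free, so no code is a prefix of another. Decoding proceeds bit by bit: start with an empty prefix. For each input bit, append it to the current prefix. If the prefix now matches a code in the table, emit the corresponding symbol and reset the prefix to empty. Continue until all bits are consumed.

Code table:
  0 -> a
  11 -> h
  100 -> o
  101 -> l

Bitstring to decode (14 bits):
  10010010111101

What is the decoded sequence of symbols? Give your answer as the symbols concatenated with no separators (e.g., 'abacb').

Bit 0: prefix='1' (no match yet)
Bit 1: prefix='10' (no match yet)
Bit 2: prefix='100' -> emit 'o', reset
Bit 3: prefix='1' (no match yet)
Bit 4: prefix='10' (no match yet)
Bit 5: prefix='100' -> emit 'o', reset
Bit 6: prefix='1' (no match yet)
Bit 7: prefix='10' (no match yet)
Bit 8: prefix='101' -> emit 'l', reset
Bit 9: prefix='1' (no match yet)
Bit 10: prefix='11' -> emit 'h', reset
Bit 11: prefix='1' (no match yet)
Bit 12: prefix='10' (no match yet)
Bit 13: prefix='101' -> emit 'l', reset

Answer: oolhl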